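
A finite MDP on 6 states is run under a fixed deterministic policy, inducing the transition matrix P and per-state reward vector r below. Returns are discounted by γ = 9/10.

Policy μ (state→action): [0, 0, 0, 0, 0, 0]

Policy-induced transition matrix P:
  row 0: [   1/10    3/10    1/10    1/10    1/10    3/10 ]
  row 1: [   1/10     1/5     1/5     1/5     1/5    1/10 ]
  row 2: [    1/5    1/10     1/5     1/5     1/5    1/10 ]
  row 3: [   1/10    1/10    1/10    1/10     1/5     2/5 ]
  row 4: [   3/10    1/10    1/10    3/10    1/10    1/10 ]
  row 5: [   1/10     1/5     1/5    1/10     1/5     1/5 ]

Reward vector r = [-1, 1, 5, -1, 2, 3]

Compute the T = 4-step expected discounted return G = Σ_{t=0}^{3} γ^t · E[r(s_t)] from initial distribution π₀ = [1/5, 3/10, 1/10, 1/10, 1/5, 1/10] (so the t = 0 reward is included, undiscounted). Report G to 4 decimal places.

t=0: π = [0.2000, 0.3000, 0.1000, 0.1000, 0.2000, 0.1000], E[r] = 1.2000, γ^t·E[r] = 1.200000, running G = 1.200000
t=1: π = [0.1500, 0.1800, 0.1500, 0.1800, 0.1600, 0.1800], E[r] = 1.4600, γ^t·E[r] = 1.314000, running G = 2.514000
t=2: π = [0.1470, 0.1660, 0.1510, 0.1650, 0.1690, 0.2020], E[r] = 1.5530, γ^t·E[r] = 1.257930, running G = 3.771930
t=3: π = [0.1489, 0.1662, 0.1519, 0.1655, 0.1684, 0.1991], E[r] = 1.5454, γ^t·E[r] = 1.126597, running G = 4.898527

G = 4.8985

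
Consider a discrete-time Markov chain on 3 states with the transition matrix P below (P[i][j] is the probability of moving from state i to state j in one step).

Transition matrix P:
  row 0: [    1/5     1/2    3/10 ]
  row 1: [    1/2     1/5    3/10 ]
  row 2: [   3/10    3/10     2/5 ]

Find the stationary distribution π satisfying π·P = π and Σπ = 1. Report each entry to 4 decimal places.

π = [0.3333, 0.3333, 0.3333]

Balance equations π_j = Σ_i π_i·P[i][j]:
  π_0 = 1/5·π_0 + 1/2·π_1 + 3/10·π_2
  π_1 = 1/2·π_0 + 1/5·π_1 + 3/10·π_2
  normalize: π_0 + π_1 + π_2 = 1
Solving the linear system gives exactly π = [1/3, 1/3, 1/3].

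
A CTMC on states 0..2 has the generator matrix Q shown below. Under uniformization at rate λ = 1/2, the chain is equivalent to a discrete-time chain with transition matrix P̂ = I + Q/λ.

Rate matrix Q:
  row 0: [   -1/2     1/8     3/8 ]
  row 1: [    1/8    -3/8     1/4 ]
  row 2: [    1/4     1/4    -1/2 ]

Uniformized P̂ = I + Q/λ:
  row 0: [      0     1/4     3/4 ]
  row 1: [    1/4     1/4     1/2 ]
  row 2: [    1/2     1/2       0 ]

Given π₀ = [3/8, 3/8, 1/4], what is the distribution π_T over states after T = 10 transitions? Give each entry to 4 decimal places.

t=0: π = [0.3750, 0.3750, 0.2500]
t=1: π = [0.2188, 0.3125, 0.4688]
t=2: π = [0.3125, 0.3672, 0.3203]
t=3: π = [0.2520, 0.3301, 0.4180]
t=4: π = [0.2915, 0.3545, 0.3540]
t=5: π = [0.2656, 0.3385, 0.3959]
t=6: π = [0.2826, 0.3490, 0.3685]
t=7: π = [0.2715, 0.3421, 0.3864]
t=8: π = [0.2787, 0.3466, 0.3747]
t=9: π = [0.2740, 0.3437, 0.3823]
t=10: π = [0.2771, 0.3456, 0.3773]

π = [0.2771, 0.3456, 0.3773]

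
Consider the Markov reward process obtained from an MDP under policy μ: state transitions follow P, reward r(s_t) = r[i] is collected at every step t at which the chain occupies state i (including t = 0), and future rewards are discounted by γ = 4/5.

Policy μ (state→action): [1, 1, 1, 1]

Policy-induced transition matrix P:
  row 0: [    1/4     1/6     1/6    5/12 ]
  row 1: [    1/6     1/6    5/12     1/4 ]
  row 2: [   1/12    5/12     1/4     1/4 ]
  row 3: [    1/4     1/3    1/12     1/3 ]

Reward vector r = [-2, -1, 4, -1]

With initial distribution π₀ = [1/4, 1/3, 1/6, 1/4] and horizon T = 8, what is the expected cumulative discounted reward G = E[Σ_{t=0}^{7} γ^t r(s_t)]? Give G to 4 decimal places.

G = -0.5216

t=0: π = [0.2500, 0.3333, 0.1667, 0.2500], E[r] = -0.4167, γ^t·E[r] = -0.416667, running G = -0.416667
t=1: π = [0.1944, 0.2500, 0.2431, 0.3125], E[r] = 0.0208, γ^t·E[r] = 0.016667, running G = -0.400000
t=2: π = [0.1887, 0.2795, 0.2234, 0.3084], E[r] = -0.0718, γ^t·E[r] = -0.045926, running G = -0.445926
t=3: π = [0.1895, 0.2739, 0.2295, 0.3071], E[r] = -0.0422, γ^t·E[r] = -0.021605, running G = -0.467531
t=4: π = [0.1889, 0.2752, 0.2287, 0.3072], E[r] = -0.0456, γ^t·E[r] = -0.018665, running G = -0.486196
t=5: π = [0.1890, 0.2750, 0.2289, 0.3071], E[r] = -0.0443, γ^t·E[r] = -0.014517, running G = -0.500713
t=6: π = [0.1889, 0.2751, 0.2289, 0.3071], E[r] = -0.0444, γ^t·E[r] = -0.011631, running G = -0.512344
t=7: π = [0.1889, 0.2751, 0.2289, 0.3071], E[r] = -0.0443, γ^t·E[r] = -0.009293, running G = -0.521637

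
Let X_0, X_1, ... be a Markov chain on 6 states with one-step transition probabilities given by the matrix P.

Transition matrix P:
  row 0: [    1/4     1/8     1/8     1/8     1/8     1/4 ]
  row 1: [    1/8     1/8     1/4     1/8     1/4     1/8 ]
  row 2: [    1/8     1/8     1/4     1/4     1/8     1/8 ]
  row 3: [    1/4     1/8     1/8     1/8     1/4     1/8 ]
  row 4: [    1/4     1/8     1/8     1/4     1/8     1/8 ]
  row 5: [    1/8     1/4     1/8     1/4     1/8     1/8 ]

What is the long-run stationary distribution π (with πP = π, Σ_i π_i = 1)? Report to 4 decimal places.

π = [0.1930, 0.1436, 0.1634, 0.1848, 0.1661, 0.1491]

Balance equations π_j = Σ_i π_i·P[i][j]:
  π_0 = 1/4·π_0 + 1/8·π_1 + 1/8·π_2 + 1/4·π_3 + 1/4·π_4 + 1/8·π_5
  π_1 = 1/8·π_0 + 1/8·π_1 + 1/8·π_2 + 1/8·π_3 + 1/8·π_4 + 1/4·π_5
  π_2 = 1/8·π_0 + 1/4·π_1 + 1/4·π_2 + 1/8·π_3 + 1/8·π_4 + 1/8·π_5
  π_3 = 1/8·π_0 + 1/8·π_1 + 1/4·π_2 + 1/8·π_3 + 1/4·π_4 + 1/4·π_5
  π_4 = 1/8·π_0 + 1/4·π_1 + 1/8·π_2 + 1/4·π_3 + 1/8·π_4 + 1/8·π_5
  normalize: π_0 + π_1 + π_2 + π_3 + π_4 + π_5 = 1
Solving the linear system gives exactly π = [11/57, 131/912, 149/912, 1517/8208, 1363/8208, 17/114].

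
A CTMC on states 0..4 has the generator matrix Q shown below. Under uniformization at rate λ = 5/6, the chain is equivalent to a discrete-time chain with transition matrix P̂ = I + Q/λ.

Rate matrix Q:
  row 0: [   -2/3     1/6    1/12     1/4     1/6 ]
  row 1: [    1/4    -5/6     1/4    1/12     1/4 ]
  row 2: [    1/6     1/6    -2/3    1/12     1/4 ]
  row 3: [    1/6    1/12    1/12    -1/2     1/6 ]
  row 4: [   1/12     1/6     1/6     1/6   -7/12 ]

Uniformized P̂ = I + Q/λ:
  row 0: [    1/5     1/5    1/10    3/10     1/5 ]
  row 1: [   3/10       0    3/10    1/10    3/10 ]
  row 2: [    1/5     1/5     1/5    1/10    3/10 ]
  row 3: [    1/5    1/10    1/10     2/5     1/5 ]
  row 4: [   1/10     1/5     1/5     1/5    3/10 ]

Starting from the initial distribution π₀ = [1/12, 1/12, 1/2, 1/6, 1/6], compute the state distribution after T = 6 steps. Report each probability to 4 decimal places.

π = [0.1889, 0.1472, 0.1725, 0.2336, 0.2578]

t=0: π = [0.0833, 0.0833, 0.5000, 0.1667, 0.1667]
t=1: π = [0.1917, 0.1667, 0.1833, 0.1833, 0.2750]
t=2: π = [0.1892, 0.1483, 0.1792, 0.2208, 0.2625]
t=3: π = [0.1886, 0.1483, 0.1738, 0.2303, 0.2590]
t=4: π = [0.1889, 0.1473, 0.1729, 0.2327, 0.2581]
t=5: π = [0.1889, 0.1473, 0.1726, 0.2334, 0.2578]
t=6: π = [0.1889, 0.1472, 0.1725, 0.2336, 0.2578]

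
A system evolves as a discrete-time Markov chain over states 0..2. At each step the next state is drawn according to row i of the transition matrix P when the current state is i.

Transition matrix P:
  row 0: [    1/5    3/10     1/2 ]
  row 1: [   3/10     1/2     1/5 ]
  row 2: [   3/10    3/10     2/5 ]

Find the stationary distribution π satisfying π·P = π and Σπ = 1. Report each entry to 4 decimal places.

Balance equations π_j = Σ_i π_i·P[i][j]:
  π_0 = 1/5·π_0 + 3/10·π_1 + 3/10·π_2
  π_1 = 3/10·π_0 + 1/2·π_1 + 3/10·π_2
  normalize: π_0 + π_1 + π_2 = 1
Solving the linear system gives exactly π = [3/11, 3/8, 31/88].

π = [0.2727, 0.3750, 0.3523]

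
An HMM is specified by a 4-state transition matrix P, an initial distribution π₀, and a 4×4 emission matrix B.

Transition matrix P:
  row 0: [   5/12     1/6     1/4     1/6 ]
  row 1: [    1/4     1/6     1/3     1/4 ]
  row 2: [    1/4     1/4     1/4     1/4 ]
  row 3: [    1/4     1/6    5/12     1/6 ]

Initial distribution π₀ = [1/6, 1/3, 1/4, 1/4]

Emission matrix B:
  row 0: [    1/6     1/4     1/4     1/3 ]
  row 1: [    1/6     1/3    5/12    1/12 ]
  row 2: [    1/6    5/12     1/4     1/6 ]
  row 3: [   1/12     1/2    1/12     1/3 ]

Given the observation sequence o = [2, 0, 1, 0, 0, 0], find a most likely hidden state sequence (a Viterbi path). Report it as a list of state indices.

path = [1, 0, 0, 0, 0, 0]

t=0: δ = [4.167e-02, 1.389e-01, 6.250e-02, 2.083e-02]  (obs o_0=2)
t=1: δ = [5.787e-03, 3.858e-03, 7.716e-03, 2.894e-03]  ψ = [1, 1, 1, 1]  (obs o_1=0)
t=2: δ = [6.028e-04, 6.430e-04, 8.038e-04, 9.645e-04]  ψ = [0, 2, 2, 2]  (obs o_2=1)
t=3: δ = [4.186e-05, 3.349e-05, 6.698e-05, 1.674e-05]  ψ = [0, 2, 3, 2]  (obs o_3=0)
t=4: δ = [2.907e-06, 2.791e-06, 2.791e-06, 1.395e-06]  ψ = [0, 2, 2, 2]  (obs o_4=0)
t=5: δ = [2.019e-07, 1.163e-07, 1.550e-07, 5.814e-08]  ψ = [0, 2, 1, 1]  (obs o_5=0)
backtrack: best end state = 0; path = [1, 0, 0, 0, 0, 0]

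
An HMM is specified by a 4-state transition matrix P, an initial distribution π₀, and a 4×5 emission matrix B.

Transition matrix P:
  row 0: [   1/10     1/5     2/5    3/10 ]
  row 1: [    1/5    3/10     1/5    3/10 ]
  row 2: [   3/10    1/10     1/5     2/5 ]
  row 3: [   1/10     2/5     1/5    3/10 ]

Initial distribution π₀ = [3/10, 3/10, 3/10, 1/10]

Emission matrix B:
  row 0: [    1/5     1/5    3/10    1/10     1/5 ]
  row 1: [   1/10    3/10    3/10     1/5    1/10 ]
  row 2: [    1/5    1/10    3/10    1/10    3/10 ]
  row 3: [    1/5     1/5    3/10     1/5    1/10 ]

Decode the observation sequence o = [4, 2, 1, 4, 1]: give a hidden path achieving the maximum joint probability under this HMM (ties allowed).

t=0: δ = [6.000e-02, 3.000e-02, 9.000e-02, 1.000e-02]  (obs o_0=4)
t=1: δ = [8.100e-03, 3.600e-03, 7.200e-03, 1.080e-02]  ψ = [2, 0, 0, 2]  (obs o_1=2)
t=2: δ = [4.320e-04, 1.296e-03, 3.240e-04, 6.480e-04]  ψ = [2, 3, 0, 3]  (obs o_2=1)
t=3: δ = [5.184e-05, 3.888e-05, 7.776e-05, 3.888e-05]  ψ = [1, 1, 1, 1]  (obs o_3=4)
t=4: δ = [4.666e-06, 4.666e-06, 2.074e-06, 6.221e-06]  ψ = [2, 3, 0, 2]  (obs o_4=1)
backtrack: best end state = 3; path = [2, 3, 1, 2, 3]

path = [2, 3, 1, 2, 3]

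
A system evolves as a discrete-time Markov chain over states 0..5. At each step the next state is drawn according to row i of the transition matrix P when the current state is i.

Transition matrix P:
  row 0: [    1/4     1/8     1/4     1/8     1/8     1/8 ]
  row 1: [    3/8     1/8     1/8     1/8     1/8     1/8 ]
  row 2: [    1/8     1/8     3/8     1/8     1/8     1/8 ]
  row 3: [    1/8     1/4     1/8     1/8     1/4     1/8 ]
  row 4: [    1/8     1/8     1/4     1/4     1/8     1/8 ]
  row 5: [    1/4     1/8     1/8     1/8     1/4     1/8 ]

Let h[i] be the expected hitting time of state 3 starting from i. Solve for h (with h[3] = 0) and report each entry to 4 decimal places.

First-step conditioning: h[3] = 0; for i ≠ 3, h[i] = 1 + Σ_k P[i][k]·h[k].
  h[0] = 1 + 1/4·h[0] + 1/8·h[1] + 1/4·h[2] + 1/8·h[4] + 1/8·h[5]
  h[1] = 1 + 3/8·h[0] + 1/8·h[1] + 1/8·h[2] + 1/8·h[4] + 1/8·h[5]
  h[2] = 1 + 1/8·h[0] + 1/8·h[1] + 3/8·h[2] + 1/8·h[4] + 1/8·h[5]
  h[4] = 1 + 1/8·h[0] + 1/8·h[1] + 1/4·h[2] + 1/8·h[4] + 1/8·h[5]
  h[5] = 1 + 1/4·h[0] + 1/8·h[1] + 1/8·h[2] + 1/4·h[4] + 1/8·h[5]
Solving the 5×5 linear system over states ≠ 3 gives exactly h = [512/73, 512/73, 512/73, 0, 448/73, 504/73] (h[3] = 0 is the target).

h = [7.0137, 7.0137, 7.0137, 0.0000, 6.1370, 6.9041]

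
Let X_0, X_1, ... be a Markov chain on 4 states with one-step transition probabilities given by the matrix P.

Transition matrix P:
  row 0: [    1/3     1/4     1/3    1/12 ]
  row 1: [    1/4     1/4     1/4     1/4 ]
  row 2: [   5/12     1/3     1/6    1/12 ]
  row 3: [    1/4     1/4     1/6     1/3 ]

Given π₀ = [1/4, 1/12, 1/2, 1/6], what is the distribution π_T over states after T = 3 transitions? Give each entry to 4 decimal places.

π = [0.3179, 0.2708, 0.2416, 0.1697]

t=0: π = [0.2500, 0.0833, 0.5000, 0.1667]
t=1: π = [0.3542, 0.2917, 0.2153, 0.1389]
t=2: π = [0.3154, 0.2679, 0.2500, 0.1667]
t=3: π = [0.3179, 0.2708, 0.2416, 0.1697]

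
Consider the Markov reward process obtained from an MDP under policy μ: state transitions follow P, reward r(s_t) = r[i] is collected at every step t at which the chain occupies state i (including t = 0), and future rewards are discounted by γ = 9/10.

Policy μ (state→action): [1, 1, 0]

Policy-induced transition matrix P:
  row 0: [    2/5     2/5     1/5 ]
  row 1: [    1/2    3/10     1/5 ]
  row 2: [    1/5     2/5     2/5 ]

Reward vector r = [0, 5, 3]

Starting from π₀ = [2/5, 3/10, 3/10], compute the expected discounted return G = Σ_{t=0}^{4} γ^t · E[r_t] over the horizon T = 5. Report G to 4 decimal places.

G = 10.4079

t=0: π = [0.4000, 0.3000, 0.3000], E[r] = 2.4000, γ^t·E[r] = 2.400000, running G = 2.400000
t=1: π = [0.3700, 0.3700, 0.2600], E[r] = 2.6300, γ^t·E[r] = 2.367000, running G = 4.767000
t=2: π = [0.3850, 0.3630, 0.2520], E[r] = 2.5710, γ^t·E[r] = 2.082510, running G = 6.849510
t=3: π = [0.3859, 0.3637, 0.2504], E[r] = 2.5697, γ^t·E[r] = 1.873311, running G = 8.722821
t=4: π = [0.3863, 0.3636, 0.2501], E[r] = 2.5684, γ^t·E[r] = 1.685121, running G = 10.407942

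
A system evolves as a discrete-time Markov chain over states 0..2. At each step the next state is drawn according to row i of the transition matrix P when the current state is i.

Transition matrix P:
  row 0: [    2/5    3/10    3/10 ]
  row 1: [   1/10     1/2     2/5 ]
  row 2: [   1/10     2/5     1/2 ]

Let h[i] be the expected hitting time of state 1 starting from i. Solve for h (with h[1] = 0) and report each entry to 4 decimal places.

First-step conditioning: h[1] = 0; for i ≠ 1, h[i] = 1 + Σ_k P[i][k]·h[k].
  h[0] = 1 + 2/5·h[0] + 3/10·h[2]
  h[2] = 1 + 1/10·h[0] + 1/2·h[2]
Solving the 2×2 linear system over states ≠ 1 gives exactly h = [80/27, 0, 70/27] (h[1] = 0 is the target).

h = [2.9630, 0.0000, 2.5926]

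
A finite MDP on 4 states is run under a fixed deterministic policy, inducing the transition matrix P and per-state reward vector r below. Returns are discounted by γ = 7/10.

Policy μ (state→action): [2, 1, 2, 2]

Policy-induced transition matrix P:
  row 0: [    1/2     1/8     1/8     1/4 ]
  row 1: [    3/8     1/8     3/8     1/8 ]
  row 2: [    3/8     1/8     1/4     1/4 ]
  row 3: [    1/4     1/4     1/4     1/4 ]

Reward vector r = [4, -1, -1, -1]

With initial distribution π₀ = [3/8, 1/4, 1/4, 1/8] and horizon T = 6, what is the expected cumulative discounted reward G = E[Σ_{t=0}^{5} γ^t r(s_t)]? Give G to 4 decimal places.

G = 2.8180

t=0: π = [0.3750, 0.2500, 0.2500, 0.1250], E[r] = 0.8750, γ^t·E[r] = 0.875000, running G = 0.875000
t=1: π = [0.4063, 0.1406, 0.2344, 0.2188], E[r] = 1.0313, γ^t·E[r] = 0.721875, running G = 1.596875
t=2: π = [0.3984, 0.1523, 0.2168, 0.2324], E[r] = 0.9922, γ^t·E[r] = 0.486172, running G = 2.083047
t=3: π = [0.3958, 0.1541, 0.2192, 0.2310], E[r] = 0.9788, γ^t·E[r] = 0.335715, running G = 2.418761
t=4: π = [0.3956, 0.1539, 0.2198, 0.2307], E[r] = 0.9780, γ^t·E[r] = 0.234817, running G = 2.653579
t=5: π = [0.3956, 0.1538, 0.2198, 0.2308], E[r] = 0.9780, γ^t·E[r] = 0.164378, running G = 2.817957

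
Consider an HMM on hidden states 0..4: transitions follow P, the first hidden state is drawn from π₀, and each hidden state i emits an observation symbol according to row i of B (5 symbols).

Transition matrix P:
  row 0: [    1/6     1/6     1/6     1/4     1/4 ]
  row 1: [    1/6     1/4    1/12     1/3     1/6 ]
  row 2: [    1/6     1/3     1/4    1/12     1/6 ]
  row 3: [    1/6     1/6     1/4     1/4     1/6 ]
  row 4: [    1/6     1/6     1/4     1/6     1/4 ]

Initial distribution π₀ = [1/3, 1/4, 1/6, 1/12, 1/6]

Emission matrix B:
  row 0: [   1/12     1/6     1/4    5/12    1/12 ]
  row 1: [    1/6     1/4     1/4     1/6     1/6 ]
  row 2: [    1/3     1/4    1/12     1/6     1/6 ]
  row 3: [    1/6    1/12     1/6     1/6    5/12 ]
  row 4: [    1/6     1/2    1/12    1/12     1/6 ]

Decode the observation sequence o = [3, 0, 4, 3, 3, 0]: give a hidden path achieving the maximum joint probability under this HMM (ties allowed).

path = [0, 3, 3, 0, 0, 2]

t=0: δ = [1.389e-01, 4.167e-02, 2.778e-02, 1.389e-02, 1.389e-02]  (obs o_0=3)
t=1: δ = [1.929e-03, 3.858e-03, 7.716e-03, 5.787e-03, 5.787e-03]  ψ = [0, 0, 0, 0, 0]  (obs o_1=0)
t=2: δ = [1.072e-04, 4.287e-04, 3.215e-04, 6.028e-04, 2.411e-04]  ψ = [2, 2, 2, 3, 4]  (obs o_2=4)
t=3: δ = [4.186e-05, 1.786e-05, 2.512e-05, 2.512e-05, 8.372e-06]  ψ = [3, 1, 3, 3, 3]  (obs o_3=3)
t=4: δ = [2.907e-06, 1.395e-06, 1.163e-06, 1.744e-06, 8.721e-07]  ψ = [0, 2, 0, 0, 0]  (obs o_4=3)
t=5: δ = [4.038e-08, 8.075e-08, 1.615e-07, 1.211e-07, 1.211e-07]  ψ = [0, 0, 0, 0, 0]  (obs o_5=0)
backtrack: best end state = 2; path = [0, 3, 3, 0, 0, 2]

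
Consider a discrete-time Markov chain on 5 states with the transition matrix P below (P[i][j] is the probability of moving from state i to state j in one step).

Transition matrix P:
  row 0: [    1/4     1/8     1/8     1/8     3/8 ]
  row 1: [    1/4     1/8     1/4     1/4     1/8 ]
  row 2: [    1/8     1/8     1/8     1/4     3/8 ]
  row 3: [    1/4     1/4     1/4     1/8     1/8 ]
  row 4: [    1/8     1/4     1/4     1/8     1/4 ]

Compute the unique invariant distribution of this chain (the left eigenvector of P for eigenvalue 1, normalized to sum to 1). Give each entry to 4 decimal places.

π = [0.1930, 0.1785, 0.2008, 0.1724, 0.2554]

Balance equations π_j = Σ_i π_i·P[i][j]:
  π_0 = 1/4·π_0 + 1/4·π_1 + 1/8·π_2 + 1/4·π_3 + 1/8·π_4
  π_1 = 1/8·π_0 + 1/8·π_1 + 1/8·π_2 + 1/4·π_3 + 1/4·π_4
  π_2 = 1/8·π_0 + 1/4·π_1 + 1/8·π_2 + 1/4·π_3 + 1/4·π_4
  π_3 = 1/8·π_0 + 1/4·π_1 + 1/4·π_2 + 1/8·π_3 + 1/8·π_4
  normalize: π_0 + π_1 + π_2 + π_3 + π_4 = 1
Solving the linear system gives exactly π = [11/57, 824/4617, 103/513, 796/4617, 131/513].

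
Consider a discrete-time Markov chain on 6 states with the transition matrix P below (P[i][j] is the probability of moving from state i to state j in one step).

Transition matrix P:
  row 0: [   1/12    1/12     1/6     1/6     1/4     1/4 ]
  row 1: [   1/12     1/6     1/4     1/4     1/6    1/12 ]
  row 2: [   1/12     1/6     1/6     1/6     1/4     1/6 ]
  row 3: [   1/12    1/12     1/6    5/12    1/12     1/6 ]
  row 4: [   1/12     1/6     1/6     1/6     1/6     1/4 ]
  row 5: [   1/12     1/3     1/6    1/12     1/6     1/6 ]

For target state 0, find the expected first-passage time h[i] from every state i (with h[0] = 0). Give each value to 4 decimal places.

h = [0.0000, 12.0000, 12.0000, 12.0000, 12.0000, 12.0000]

First-step conditioning: h[0] = 0; for i ≠ 0, h[i] = 1 + Σ_k P[i][k]·h[k].
  h[1] = 1 + 1/6·h[1] + 1/4·h[2] + 1/4·h[3] + 1/6·h[4] + 1/12·h[5]
  h[2] = 1 + 1/6·h[1] + 1/6·h[2] + 1/6·h[3] + 1/4·h[4] + 1/6·h[5]
  h[3] = 1 + 1/12·h[1] + 1/6·h[2] + 5/12·h[3] + 1/12·h[4] + 1/6·h[5]
  h[4] = 1 + 1/6·h[1] + 1/6·h[2] + 1/6·h[3] + 1/6·h[4] + 1/4·h[5]
  h[5] = 1 + 1/3·h[1] + 1/6·h[2] + 1/12·h[3] + 1/6·h[4] + 1/6·h[5]
Solving the 5×5 linear system over states ≠ 0 gives exactly h = [0, 12, 12, 12, 12, 12] (h[0] = 0 is the target).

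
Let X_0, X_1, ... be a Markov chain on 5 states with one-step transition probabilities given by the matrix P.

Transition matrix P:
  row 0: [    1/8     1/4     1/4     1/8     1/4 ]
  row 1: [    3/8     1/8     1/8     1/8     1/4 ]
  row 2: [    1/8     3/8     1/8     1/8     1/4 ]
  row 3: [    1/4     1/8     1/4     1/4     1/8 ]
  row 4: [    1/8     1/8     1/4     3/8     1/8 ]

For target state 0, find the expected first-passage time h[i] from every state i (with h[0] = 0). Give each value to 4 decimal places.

h = [0.0000, 3.9024, 4.8780, 4.4428, 4.9981]

First-step conditioning: h[0] = 0; for i ≠ 0, h[i] = 1 + Σ_k P[i][k]·h[k].
  h[1] = 1 + 1/8·h[1] + 1/8·h[2] + 1/8·h[3] + 1/4·h[4]
  h[2] = 1 + 3/8·h[1] + 1/8·h[2] + 1/8·h[3] + 1/4·h[4]
  h[3] = 1 + 1/8·h[1] + 1/4·h[2] + 1/4·h[3] + 1/8·h[4]
  h[4] = 1 + 1/8·h[1] + 1/4·h[2] + 3/8·h[3] + 1/8·h[4]
Solving the 4×4 linear system over states ≠ 0 gives exactly h = [0, 160/41, 200/41, 2368/533, 2664/533] (h[0] = 0 is the target).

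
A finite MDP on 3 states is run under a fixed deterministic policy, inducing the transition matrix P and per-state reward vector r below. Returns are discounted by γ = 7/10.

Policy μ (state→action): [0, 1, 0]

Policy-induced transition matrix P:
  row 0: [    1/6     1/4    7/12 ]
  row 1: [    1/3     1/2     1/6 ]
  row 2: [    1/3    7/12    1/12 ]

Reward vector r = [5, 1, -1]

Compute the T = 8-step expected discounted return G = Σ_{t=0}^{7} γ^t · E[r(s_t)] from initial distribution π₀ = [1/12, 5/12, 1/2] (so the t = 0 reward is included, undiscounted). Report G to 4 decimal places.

G = 4.0027

t=0: π = [0.0833, 0.4167, 0.5000], E[r] = 0.3333, γ^t·E[r] = 0.333333, running G = 0.333333
t=1: π = [0.3194, 0.5208, 0.1597], E[r] = 1.9583, γ^t·E[r] = 1.370833, running G = 1.704167
t=2: π = [0.2801, 0.4334, 0.2865], E[r] = 1.5475, γ^t·E[r] = 0.758252, running G = 2.462419
t=3: π = [0.2867, 0.4538, 0.2595], E[r] = 1.6276, γ^t·E[r] = 0.558268, running G = 3.020687
t=4: π = [0.2856, 0.4500, 0.2645], E[r] = 1.6133, γ^t·E[r] = 0.387347, running G = 3.408034
t=5: π = [0.2857, 0.4507, 0.2636], E[r] = 1.6157, γ^t·E[r] = 0.271558, running G = 3.679592
t=6: π = [0.2857, 0.4505, 0.2638], E[r] = 1.6153, γ^t·E[r] = 0.190041, running G = 3.869633
t=7: π = [0.2857, 0.4506, 0.2637], E[r] = 1.6154, γ^t·E[r] = 0.133035, running G = 4.002668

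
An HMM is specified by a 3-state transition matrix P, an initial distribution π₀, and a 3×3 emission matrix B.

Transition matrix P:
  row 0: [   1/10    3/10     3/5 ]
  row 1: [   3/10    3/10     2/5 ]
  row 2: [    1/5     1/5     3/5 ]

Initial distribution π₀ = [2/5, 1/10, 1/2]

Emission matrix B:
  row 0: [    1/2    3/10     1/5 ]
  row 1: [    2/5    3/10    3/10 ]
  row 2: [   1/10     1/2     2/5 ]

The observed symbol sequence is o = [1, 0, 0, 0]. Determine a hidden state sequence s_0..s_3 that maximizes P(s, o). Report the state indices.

t=0: δ = [1.200e-01, 3.000e-02, 2.500e-01]  (obs o_0=1)
t=1: δ = [2.500e-02, 2.000e-02, 1.500e-02]  ψ = [2, 2, 2]  (obs o_1=0)
t=2: δ = [3.000e-03, 3.000e-03, 1.500e-03]  ψ = [1, 0, 0]  (obs o_2=0)
t=3: δ = [4.500e-04, 3.600e-04, 1.800e-04]  ψ = [1, 0, 0]  (obs o_3=0)
backtrack: best end state = 0; path = [2, 0, 1, 0]

path = [2, 0, 1, 0]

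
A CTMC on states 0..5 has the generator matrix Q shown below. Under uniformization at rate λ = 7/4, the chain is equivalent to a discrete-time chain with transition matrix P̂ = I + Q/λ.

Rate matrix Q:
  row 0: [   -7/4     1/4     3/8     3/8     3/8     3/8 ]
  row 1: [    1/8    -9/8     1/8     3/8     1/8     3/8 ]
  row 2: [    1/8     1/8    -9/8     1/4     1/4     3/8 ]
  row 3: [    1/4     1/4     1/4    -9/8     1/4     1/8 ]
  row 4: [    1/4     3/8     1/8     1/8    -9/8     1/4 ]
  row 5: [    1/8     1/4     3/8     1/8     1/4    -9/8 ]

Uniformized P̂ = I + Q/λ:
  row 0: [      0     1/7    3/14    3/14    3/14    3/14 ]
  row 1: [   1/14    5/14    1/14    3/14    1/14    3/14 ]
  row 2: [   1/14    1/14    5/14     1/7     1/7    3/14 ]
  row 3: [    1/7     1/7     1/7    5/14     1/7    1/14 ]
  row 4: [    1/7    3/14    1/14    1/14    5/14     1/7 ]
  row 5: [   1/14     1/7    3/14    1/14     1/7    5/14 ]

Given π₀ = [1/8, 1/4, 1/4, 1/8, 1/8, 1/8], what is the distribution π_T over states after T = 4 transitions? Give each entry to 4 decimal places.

π = [0.0897, 0.1813, 0.1767, 0.1721, 0.1733, 0.2068]

t=0: π = [0.1250, 0.2500, 0.2500, 0.1250, 0.1250, 0.1250]
t=1: π = [0.0804, 0.1875, 0.1875, 0.1786, 0.1607, 0.2054]
t=2: π = [0.0899, 0.1811, 0.1786, 0.1741, 0.1696, 0.2066]
t=3: π = [0.0896, 0.1810, 0.1773, 0.1726, 0.1727, 0.2068]
t=4: π = [0.0897, 0.1813, 0.1767, 0.1721, 0.1733, 0.2068]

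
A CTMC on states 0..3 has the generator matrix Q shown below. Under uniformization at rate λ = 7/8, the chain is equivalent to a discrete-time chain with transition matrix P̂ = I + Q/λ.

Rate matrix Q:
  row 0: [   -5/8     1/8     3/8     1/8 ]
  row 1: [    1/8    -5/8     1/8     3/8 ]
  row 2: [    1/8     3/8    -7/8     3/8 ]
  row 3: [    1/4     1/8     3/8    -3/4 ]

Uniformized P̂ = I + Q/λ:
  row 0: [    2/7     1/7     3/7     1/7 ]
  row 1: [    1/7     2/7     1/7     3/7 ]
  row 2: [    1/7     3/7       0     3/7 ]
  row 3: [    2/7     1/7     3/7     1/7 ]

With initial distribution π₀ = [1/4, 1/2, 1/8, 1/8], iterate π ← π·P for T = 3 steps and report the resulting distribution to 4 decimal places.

t=0: π = [0.2500, 0.5000, 0.1250, 0.1250]
t=1: π = [0.1964, 0.2500, 0.2321, 0.3214]
t=2: π = [0.2168, 0.2449, 0.2577, 0.2806]
t=3: π = [0.2139, 0.2515, 0.2482, 0.2864]

π = [0.2139, 0.2515, 0.2482, 0.2864]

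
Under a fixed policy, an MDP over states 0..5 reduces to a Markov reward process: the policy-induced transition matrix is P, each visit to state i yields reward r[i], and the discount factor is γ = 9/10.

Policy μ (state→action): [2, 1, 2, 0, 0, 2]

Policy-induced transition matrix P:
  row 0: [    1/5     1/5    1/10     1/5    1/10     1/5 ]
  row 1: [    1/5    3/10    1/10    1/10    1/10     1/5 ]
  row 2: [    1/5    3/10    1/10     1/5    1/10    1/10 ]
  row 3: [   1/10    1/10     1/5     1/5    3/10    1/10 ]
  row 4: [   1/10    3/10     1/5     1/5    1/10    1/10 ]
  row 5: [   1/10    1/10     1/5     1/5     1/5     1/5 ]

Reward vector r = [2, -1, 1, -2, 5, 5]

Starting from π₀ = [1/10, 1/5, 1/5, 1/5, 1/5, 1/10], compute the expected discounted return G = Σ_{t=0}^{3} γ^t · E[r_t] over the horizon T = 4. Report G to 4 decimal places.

t=0: π = [0.1000, 0.2000, 0.2000, 0.2000, 0.2000, 0.1000], E[r] = 1.3000, γ^t·E[r] = 1.300000, running G = 1.300000
t=1: π = [0.1500, 0.2300, 0.1500, 0.1800, 0.1500, 0.1400], E[r] = 1.3100, γ^t·E[r] = 1.179000, running G = 2.479000
t=2: π = [0.1530, 0.2210, 0.1470, 0.1770, 0.1500, 0.1520], E[r] = 1.3880, γ^t·E[r] = 1.124280, running G = 3.603280
t=3: π = [0.1521, 0.2189, 0.1479, 0.1779, 0.1506, 0.1526], E[r] = 1.3934, γ^t·E[r] = 1.015789, running G = 4.619069

G = 4.6191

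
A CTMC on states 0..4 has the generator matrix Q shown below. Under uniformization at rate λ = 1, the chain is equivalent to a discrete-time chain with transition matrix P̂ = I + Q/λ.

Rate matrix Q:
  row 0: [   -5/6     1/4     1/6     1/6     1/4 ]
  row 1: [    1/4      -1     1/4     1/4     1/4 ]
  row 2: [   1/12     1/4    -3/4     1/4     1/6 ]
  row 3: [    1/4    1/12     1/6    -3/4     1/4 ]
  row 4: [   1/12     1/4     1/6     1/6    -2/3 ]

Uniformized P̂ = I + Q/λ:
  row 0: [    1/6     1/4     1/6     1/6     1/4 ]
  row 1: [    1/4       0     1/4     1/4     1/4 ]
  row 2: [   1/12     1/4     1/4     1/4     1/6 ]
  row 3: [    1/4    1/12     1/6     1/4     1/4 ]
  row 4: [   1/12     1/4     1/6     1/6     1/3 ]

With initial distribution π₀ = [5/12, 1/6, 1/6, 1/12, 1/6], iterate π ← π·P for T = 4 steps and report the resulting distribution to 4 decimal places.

π = [0.1613, 0.1711, 0.1974, 0.2154, 0.2548]

t=0: π = [0.4167, 0.1667, 0.1667, 0.0833, 0.1667]
t=1: π = [0.1597, 0.1944, 0.1944, 0.2014, 0.2500]
t=2: π = [0.1626, 0.1678, 0.1991, 0.2159, 0.2546]
t=3: π = [0.1608, 0.1721, 0.1972, 0.2152, 0.2546]
t=4: π = [0.1613, 0.1711, 0.1974, 0.2154, 0.2548]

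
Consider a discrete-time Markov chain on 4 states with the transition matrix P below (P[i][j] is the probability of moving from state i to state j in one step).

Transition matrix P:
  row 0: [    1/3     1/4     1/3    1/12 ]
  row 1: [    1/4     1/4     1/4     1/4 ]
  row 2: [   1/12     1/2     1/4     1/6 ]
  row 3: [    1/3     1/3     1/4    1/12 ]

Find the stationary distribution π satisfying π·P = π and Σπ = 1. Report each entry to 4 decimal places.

Balance equations π_j = Σ_i π_i·P[i][j]:
  π_0 = 1/3·π_0 + 1/4·π_1 + 1/12·π_2 + 1/3·π_3
  π_1 = 1/4·π_0 + 1/4·π_1 + 1/2·π_2 + 1/3·π_3
  π_2 = 1/3·π_0 + 1/4·π_1 + 1/4·π_2 + 1/4·π_3
  normalize: π_0 + π_1 + π_2 + π_3 = 1
Solving the linear system gives exactly π = [453/1901, 629/1901, 513/1901, 306/1901].

π = [0.2383, 0.3309, 0.2699, 0.1610]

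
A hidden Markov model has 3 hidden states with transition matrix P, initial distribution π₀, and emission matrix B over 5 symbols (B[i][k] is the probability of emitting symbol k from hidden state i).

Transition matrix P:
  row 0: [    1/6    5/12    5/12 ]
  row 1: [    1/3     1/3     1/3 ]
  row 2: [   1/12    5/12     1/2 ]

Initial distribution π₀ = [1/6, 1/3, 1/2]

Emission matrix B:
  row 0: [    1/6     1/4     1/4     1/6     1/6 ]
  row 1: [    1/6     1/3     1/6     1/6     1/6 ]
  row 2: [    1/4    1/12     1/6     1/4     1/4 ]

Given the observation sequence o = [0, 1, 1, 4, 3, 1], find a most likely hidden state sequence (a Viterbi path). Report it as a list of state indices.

path = [2, 1, 1, 2, 2, 1]

t=0: δ = [2.778e-02, 5.556e-02, 1.250e-01]  (obs o_0=0)
t=1: δ = [4.630e-03, 1.736e-02, 5.208e-03]  ψ = [1, 2, 2]  (obs o_1=1)
t=2: δ = [1.447e-03, 1.929e-03, 4.823e-04]  ψ = [1, 1, 1]  (obs o_2=1)
t=3: δ = [1.072e-04, 1.072e-04, 1.608e-04]  ψ = [1, 1, 1]  (obs o_3=4)
t=4: δ = [5.954e-06, 1.116e-05, 2.009e-05]  ψ = [1, 2, 2]  (obs o_4=3)
t=5: δ = [9.303e-07, 2.791e-06, 8.372e-07]  ψ = [1, 2, 2]  (obs o_5=1)
backtrack: best end state = 1; path = [2, 1, 1, 2, 2, 1]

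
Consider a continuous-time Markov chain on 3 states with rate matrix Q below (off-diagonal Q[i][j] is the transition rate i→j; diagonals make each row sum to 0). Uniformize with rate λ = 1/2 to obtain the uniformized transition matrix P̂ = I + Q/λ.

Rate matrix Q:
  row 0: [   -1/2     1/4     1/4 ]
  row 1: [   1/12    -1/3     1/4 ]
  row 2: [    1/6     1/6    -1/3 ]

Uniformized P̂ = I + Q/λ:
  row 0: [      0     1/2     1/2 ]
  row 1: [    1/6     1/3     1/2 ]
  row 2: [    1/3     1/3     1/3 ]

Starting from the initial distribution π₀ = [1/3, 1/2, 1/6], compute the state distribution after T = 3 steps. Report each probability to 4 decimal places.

t=0: π = [0.3333, 0.5000, 0.1667]
t=1: π = [0.1389, 0.3889, 0.4722]
t=2: π = [0.2222, 0.3565, 0.4213]
t=3: π = [0.1998, 0.3704, 0.4298]

π = [0.1998, 0.3704, 0.4298]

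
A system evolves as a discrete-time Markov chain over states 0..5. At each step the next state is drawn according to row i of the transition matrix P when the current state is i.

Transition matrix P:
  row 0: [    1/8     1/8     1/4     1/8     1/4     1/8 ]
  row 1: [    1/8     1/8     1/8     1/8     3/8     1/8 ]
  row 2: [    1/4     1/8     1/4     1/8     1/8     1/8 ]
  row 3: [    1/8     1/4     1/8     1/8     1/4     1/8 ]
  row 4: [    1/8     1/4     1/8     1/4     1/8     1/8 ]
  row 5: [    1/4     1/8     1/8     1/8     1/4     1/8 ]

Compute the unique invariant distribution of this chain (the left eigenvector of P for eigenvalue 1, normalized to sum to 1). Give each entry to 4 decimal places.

Balance equations π_j = Σ_i π_i·P[i][j]:
  π_0 = 1/8·π_0 + 1/8·π_1 + 1/4·π_2 + 1/8·π_3 + 1/8·π_4 + 1/4·π_5
  π_1 = 1/8·π_0 + 1/8·π_1 + 1/8·π_2 + 1/4·π_3 + 1/4·π_4 + 1/8·π_5
  π_2 = 1/4·π_0 + 1/8·π_1 + 1/4·π_2 + 1/8·π_3 + 1/8·π_4 + 1/8·π_5
  π_3 = 1/8·π_0 + 1/8·π_1 + 1/8·π_2 + 1/8·π_3 + 1/4·π_4 + 1/8·π_5
  π_4 = 1/4·π_0 + 3/8·π_1 + 1/8·π_2 + 1/4·π_3 + 1/8·π_4 + 1/4·π_5
  normalize: π_0 + π_1 + π_2 + π_3 + π_4 + π_5 = 1
Solving the linear system gives exactly π = [71/440, 227/1320, 73/440, 227/1485, 331/1485, 1/8].

π = [0.1614, 0.1720, 0.1659, 0.1529, 0.2229, 0.1250]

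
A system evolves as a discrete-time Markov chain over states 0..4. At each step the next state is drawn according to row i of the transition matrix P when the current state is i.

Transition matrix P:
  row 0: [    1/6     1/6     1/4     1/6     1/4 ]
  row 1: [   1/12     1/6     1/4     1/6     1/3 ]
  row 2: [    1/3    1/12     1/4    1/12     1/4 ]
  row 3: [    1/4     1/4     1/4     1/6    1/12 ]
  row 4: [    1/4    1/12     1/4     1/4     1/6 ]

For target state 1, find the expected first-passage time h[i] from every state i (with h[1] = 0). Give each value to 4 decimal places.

First-step conditioning: h[1] = 0; for i ≠ 1, h[i] = 1 + Σ_k P[i][k]·h[k].
  h[0] = 1 + 1/6·h[0] + 1/4·h[2] + 1/6·h[3] + 1/4·h[4]
  h[2] = 1 + 1/3·h[0] + 1/4·h[2] + 1/12·h[3] + 1/4·h[4]
  h[3] = 1 + 1/4·h[0] + 1/4·h[2] + 1/6·h[3] + 1/12·h[4]
  h[4] = 1 + 1/4·h[0] + 1/4·h[2] + 1/4·h[3] + 1/6·h[4]
Solving the 4×4 linear system over states ≠ 1 gives exactly h = [7584/1079, 0, 8276/1079, 528/83, 624/83] (h[1] = 0 is the target).

h = [7.0287, 0.0000, 7.6701, 6.3614, 7.5181]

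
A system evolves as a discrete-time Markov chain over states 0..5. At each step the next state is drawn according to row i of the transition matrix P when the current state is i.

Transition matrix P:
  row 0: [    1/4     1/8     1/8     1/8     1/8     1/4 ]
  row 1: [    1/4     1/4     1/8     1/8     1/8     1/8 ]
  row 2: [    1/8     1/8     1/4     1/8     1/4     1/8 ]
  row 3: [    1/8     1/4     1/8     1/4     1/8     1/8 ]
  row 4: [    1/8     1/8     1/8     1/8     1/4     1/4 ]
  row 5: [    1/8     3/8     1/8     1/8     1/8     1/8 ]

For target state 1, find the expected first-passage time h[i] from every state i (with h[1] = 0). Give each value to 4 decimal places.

First-step conditioning: h[1] = 0; for i ≠ 1, h[i] = 1 + Σ_k P[i][k]·h[k].
  h[0] = 1 + 1/4·h[0] + 1/8·h[2] + 1/8·h[3] + 1/8·h[4] + 1/4·h[5]
  h[2] = 1 + 1/8·h[0] + 1/4·h[2] + 1/8·h[3] + 1/4·h[4] + 1/8·h[5]
  h[3] = 1 + 1/8·h[0] + 1/8·h[2] + 1/4·h[3] + 1/8·h[4] + 1/8·h[5]
  h[4] = 1 + 1/8·h[0] + 1/8·h[2] + 1/8·h[3] + 1/4·h[4] + 1/4·h[5]
  h[5] = 1 + 1/8·h[0] + 1/8·h[2] + 1/8·h[3] + 1/8·h[4] + 1/8·h[5]
Solving the 5×5 linear system over states ≠ 1 gives exactly h = [21/4, 0, 65/12, 14/3, 21/4, 49/12] (h[1] = 0 is the target).

h = [5.2500, 0.0000, 5.4167, 4.6667, 5.2500, 4.0833]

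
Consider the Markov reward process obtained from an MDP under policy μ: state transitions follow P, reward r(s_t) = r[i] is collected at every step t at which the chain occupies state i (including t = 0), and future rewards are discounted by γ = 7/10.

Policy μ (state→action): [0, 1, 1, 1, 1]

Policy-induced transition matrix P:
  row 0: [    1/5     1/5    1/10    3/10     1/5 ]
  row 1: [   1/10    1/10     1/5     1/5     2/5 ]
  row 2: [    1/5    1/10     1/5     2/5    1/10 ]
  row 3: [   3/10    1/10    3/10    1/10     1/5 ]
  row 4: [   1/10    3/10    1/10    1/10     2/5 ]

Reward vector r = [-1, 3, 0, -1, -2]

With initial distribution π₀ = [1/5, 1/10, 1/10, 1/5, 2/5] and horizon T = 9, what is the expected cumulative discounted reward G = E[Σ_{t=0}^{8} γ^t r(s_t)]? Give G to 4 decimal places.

G = -1.7426

t=0: π = [0.2000, 0.1000, 0.1000, 0.2000, 0.4000], E[r] = -0.9000, γ^t·E[r] = -0.900000, running G = -0.900000
t=1: π = [0.1700, 0.2000, 0.1600, 0.1800, 0.2900], E[r] = -0.3300, γ^t·E[r] = -0.231000, running G = -1.131000
t=2: π = [0.1690, 0.1750, 0.1720, 0.2020, 0.2820], E[r] = -0.4100, γ^t·E[r] = -0.200900, running G = -1.331900
t=3: π = [0.1745, 0.1733, 0.1751, 0.2029, 0.2742], E[r] = -0.4059, γ^t·E[r] = -0.139224, running G = -1.471124
t=4: π = [0.1755, 0.1723, 0.1754, 0.2048, 0.2720], E[r] = -0.4074, γ^t·E[r] = -0.097819, running G = -1.568943
t=5: π = [0.1760, 0.1720, 0.1757, 0.2050, 0.2713], E[r] = -0.4078, γ^t·E[r] = -0.068536, running G = -1.637479
t=6: π = [0.1762, 0.1719, 0.1758, 0.2051, 0.2711], E[r] = -0.4079, γ^t·E[r] = -0.047983, running G = -1.685462
t=7: π = [0.1762, 0.1718, 0.1758, 0.2051, 0.2710], E[r] = -0.4079, γ^t·E[r] = -0.033592, running G = -1.719054
t=8: π = [0.1762, 0.1718, 0.1758, 0.2052, 0.2710], E[r] = -0.4079, γ^t·E[r] = -0.023515, running G = -1.742569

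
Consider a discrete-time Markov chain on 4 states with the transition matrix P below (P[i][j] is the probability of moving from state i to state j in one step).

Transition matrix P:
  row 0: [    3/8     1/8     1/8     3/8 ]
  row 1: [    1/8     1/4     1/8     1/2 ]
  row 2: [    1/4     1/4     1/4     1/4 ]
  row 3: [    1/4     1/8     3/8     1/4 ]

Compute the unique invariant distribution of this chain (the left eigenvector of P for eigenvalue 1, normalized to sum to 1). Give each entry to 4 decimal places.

π = [0.2605, 0.1766, 0.2362, 0.3267]

Balance equations π_j = Σ_i π_i·P[i][j]:
  π_0 = 3/8·π_0 + 1/8·π_1 + 1/4·π_2 + 1/4·π_3
  π_1 = 1/8·π_0 + 1/4·π_1 + 1/4·π_2 + 1/8·π_3
  π_2 = 1/8·π_0 + 1/8·π_1 + 1/4·π_2 + 3/8·π_3
  normalize: π_0 + π_1 + π_2 + π_3 = 1
Solving the linear system gives exactly π = [118/453, 80/453, 107/453, 148/453].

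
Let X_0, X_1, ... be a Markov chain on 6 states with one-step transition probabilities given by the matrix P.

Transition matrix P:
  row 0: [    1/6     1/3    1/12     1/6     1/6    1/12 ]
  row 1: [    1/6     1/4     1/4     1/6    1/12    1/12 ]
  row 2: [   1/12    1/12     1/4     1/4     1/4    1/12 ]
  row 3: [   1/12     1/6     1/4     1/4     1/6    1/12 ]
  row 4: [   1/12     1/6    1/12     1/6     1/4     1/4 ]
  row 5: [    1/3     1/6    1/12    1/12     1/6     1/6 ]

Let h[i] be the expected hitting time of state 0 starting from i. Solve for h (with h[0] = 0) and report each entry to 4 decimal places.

First-step conditioning: h[0] = 0; for i ≠ 0, h[i] = 1 + Σ_k P[i][k]·h[k].
  h[1] = 1 + 1/4·h[1] + 1/4·h[2] + 1/6·h[3] + 1/12·h[4] + 1/12·h[5]
  h[2] = 1 + 1/12·h[1] + 1/4·h[2] + 1/4·h[3] + 1/4·h[4] + 1/12·h[5]
  h[3] = 1 + 1/6·h[1] + 1/4·h[2] + 1/4·h[3] + 1/6·h[4] + 1/12·h[5]
  h[4] = 1 + 1/6·h[1] + 1/12·h[2] + 1/6·h[3] + 1/4·h[4] + 1/4·h[5]
  h[5] = 1 + 1/6·h[1] + 1/12·h[2] + 1/12·h[3] + 1/6·h[4] + 1/6·h[5]
Solving the 5×5 linear system over states ≠ 0 gives exactly h = [0, 59512/8345, 65332/8345, 65136/8345, 61864/8345, 47336/8345] (h[0] = 0 is the target).

h = [0.0000, 7.1315, 7.8289, 7.8054, 7.4133, 5.6724]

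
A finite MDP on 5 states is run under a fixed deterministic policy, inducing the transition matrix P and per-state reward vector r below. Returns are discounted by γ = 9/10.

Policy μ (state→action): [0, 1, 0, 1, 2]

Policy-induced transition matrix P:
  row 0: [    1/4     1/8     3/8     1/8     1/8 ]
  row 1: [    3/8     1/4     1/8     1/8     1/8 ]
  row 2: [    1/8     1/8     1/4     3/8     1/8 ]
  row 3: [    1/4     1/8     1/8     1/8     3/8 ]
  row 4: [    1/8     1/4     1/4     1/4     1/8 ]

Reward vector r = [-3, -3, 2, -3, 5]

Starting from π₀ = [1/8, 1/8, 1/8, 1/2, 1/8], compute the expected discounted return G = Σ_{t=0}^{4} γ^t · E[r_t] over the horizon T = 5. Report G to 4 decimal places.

t=0: π = [0.1250, 0.1250, 0.1250, 0.5000, 0.1250], E[r] = -1.3750, γ^t·E[r] = -1.375000, running G = -1.375000
t=1: π = [0.2344, 0.1563, 0.1875, 0.1719, 0.2500], E[r] = -0.0625, γ^t·E[r] = -0.056250, running G = -1.431250
t=2: π = [0.2148, 0.1758, 0.2383, 0.2031, 0.1680], E[r] = -0.4648, γ^t·E[r] = -0.376523, running G = -1.807773
t=3: π = [0.2212, 0.1680, 0.2295, 0.2056, 0.1758], E[r] = -0.4463, γ^t·E[r] = -0.325345, running G = -2.133118
t=4: π = [0.2203, 0.1680, 0.2310, 0.2043, 0.1764], E[r] = -0.4341, γ^t·E[r] = -0.284801, running G = -2.417919

G = -2.4179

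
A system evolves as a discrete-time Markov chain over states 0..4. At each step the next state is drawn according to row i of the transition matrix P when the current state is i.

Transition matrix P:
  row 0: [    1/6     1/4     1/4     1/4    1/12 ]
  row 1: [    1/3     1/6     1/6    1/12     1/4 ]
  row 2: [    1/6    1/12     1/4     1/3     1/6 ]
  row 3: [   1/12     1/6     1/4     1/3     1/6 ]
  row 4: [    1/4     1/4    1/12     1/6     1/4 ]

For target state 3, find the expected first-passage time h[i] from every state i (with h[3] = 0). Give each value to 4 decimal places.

First-step conditioning: h[3] = 0; for i ≠ 3, h[i] = 1 + Σ_k P[i][k]·h[k].
  h[0] = 1 + 1/6·h[0] + 1/4·h[1] + 1/4·h[2] + 1/12·h[4]
  h[1] = 1 + 1/3·h[0] + 1/6·h[1] + 1/6·h[2] + 1/4·h[4]
  h[2] = 1 + 1/6·h[0] + 1/12·h[1] + 1/4·h[2] + 1/6·h[4]
  h[4] = 1 + 1/4·h[0] + 1/4·h[1] + 1/12·h[2] + 1/4·h[4]
Solving the 4×4 linear system over states ≠ 3 gives exactly h = [9348/2063, 11034/2063, 8382/2063, 0, 10476/2063] (h[3] = 0 is the target).

h = [4.5313, 5.3485, 4.0630, 0.0000, 5.0780]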